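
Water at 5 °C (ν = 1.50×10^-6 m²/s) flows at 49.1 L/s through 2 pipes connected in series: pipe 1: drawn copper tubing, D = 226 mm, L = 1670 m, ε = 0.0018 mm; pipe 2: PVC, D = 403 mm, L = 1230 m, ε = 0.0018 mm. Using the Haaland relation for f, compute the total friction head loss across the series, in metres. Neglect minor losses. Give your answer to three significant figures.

H ≈ 9.32 m

Pipe 1: V = 1.224 m/s, Re = 1.84×10^5, ε/D = 7.96×10^-6, f = 0.01579, h_1 = f(L/D)V²/2g = 8.910 m
Pipe 2: V = 0.3849 m/s, Re = 1.03×10^5, ε/D = 4.47×10^-6, f = 0.01772, h_2 = f(L/D)V²/2g = 0.4083 m
Series → Q common, losses add: H = Σh = 9.318 m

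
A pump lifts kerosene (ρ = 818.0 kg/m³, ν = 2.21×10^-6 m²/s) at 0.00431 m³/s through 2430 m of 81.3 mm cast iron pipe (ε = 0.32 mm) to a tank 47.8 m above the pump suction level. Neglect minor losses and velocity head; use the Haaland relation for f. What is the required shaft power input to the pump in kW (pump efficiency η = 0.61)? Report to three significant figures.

P_shaft ≈ 4.58 kW

V = 4Q/(πD²) = 0.8302 m/s; Re = 3.05×10^4; ε/D = 0.00394; f = 0.03133
h_f = f(L/D)V²/2g = 32.90 m
Total head H = z + h_f = 47.8 + 32.90 = 80.70 m
P_hyd = ρgQH = 818.0·9.81·0.00431·80.70 = 2.791 kW
P_shaft = P_hyd/η = 2.791/0.61 = 4.576 kW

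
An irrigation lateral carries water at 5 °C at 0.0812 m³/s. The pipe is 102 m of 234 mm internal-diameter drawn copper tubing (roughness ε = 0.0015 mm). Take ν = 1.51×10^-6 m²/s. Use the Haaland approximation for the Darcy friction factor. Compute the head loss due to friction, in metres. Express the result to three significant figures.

h_f ≈ 1.15 m

V = 4Q/(πD²) = 4·0.0812/(π·0.234²) = 1.888 m/s
Re = VD/ν = 1.888·0.234/1.51×10^-6 = 2.93×10^5 → turbulent
ε/D = 0.0015/234 = 6.41×10^-6
Haaland: f = 0.01446
h_f = f(L/D)V²/(2g) = 0.01446·(102/0.234)·1.888²/(2·9.81) = 1.145 m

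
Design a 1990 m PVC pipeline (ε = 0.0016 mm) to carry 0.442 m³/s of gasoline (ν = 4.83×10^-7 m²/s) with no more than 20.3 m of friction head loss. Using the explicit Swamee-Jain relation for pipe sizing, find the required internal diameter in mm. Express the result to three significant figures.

Swamee-Jain (Type III): D = 0.66·[ε^1.25·(LQ²/(gh_f))^4.75 + ν·Q^9.4·(L/(gh_f))^5.2]^0.04
LQ²/(gh_f) = 1.952; L/(gh_f) = 9.993
Term 1 = ε^1.25·(…)^4.75 = 1.37×10^-6; Term 2 = ν·Q^9.4·(…)^5.2 = 3.54×10^-5
D = 0.66·(1.37×10^-6 + 3.54×10^-5)^0.04 = 0.4387 m = 439 mm
Check: V = 2.92 m/s, Re = 2.66×10^6, f = 0.01008, h_f = 19.9 m ≈ 20.3 m ✓

D ≈ 439 mm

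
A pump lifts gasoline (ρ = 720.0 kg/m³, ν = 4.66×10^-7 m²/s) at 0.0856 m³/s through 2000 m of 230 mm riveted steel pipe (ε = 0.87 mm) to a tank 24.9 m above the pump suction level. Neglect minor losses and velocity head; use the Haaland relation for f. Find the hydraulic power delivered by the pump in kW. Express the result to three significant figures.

P_hyd ≈ 47.0 kW

V = 4Q/(πD²) = 2.060 m/s; Re = 1.02×10^6; ε/D = 0.00378; f = 0.02812
h_f = f(L/D)V²/2g = 52.89 m
Total head H = z + h_f = 24.9 + 52.89 = 77.79 m
P_hyd = ρgQH = 720.0·9.81·0.0856·77.79 = 47.03 kW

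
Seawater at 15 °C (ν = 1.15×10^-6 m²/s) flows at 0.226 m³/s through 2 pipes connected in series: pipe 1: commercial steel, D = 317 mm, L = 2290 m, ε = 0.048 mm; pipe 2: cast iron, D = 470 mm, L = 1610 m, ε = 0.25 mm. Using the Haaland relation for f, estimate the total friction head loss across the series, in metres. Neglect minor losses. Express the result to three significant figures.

H ≈ 48.3 m

Pipe 1: V = 2.864 m/s, Re = 7.89×10^5, ε/D = 1.51×10^-4, f = 0.01425, h_1 = f(L/D)V²/2g = 43.03 m
Pipe 2: V = 1.303 m/s, Re = 5.32×10^5, ε/D = 5.32×10^-4, f = 0.01773, h_2 = f(L/D)V²/2g = 5.253 m
Series → Q common, losses add: H = Σh = 48.28 m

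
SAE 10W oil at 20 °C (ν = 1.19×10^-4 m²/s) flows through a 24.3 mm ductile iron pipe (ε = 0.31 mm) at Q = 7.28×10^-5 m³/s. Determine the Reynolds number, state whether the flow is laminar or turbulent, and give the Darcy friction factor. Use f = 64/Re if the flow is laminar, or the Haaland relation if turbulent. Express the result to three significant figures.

V = 4Q/(πD²) = 0.1570 m/s
Re = VD/ν = 0.1570·0.0243/1.19×10^-4 = 32.1
Re < 2300 → laminar → f = 64/Re = 1.997

Re ≈ 32.1; laminar; f = 64/Re ≈ 2.00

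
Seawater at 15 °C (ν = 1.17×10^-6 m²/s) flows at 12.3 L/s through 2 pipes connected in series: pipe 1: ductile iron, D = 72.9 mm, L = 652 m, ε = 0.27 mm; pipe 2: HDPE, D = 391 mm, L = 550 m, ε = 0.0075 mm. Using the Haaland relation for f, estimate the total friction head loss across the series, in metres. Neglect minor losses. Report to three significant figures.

H ≈ 112 m

Pipe 1: V = 2.947 m/s, Re = 1.84×10^5, ε/D = 0.00370, f = 0.02841, h_1 = f(L/D)V²/2g = 112.5 m
Pipe 2: V = 0.1024 m/s, Re = 3.42×10^4, ε/D = 1.92×10^-5, f = 0.02263, h_2 = f(L/D)V²/2g = 0.01703 m
Series → Q common, losses add: H = Σh = 112.5 m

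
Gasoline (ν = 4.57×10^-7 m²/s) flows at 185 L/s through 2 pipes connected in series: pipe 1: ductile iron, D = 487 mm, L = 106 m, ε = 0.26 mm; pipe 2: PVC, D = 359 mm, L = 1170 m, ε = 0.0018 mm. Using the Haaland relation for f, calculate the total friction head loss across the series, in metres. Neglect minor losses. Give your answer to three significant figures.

H ≈ 6.31 m

Pipe 1: V = 0.9932 m/s, Re = 1.06×10^6, ε/D = 5.34×10^-4, f = 0.01738, h_1 = f(L/D)V²/2g = 0.1902 m
Pipe 2: V = 1.828 m/s, Re = 1.44×10^6, ε/D = 5.01×10^-6, f = 0.01102, h_2 = f(L/D)V²/2g = 6.116 m
Series → Q common, losses add: H = Σh = 6.307 m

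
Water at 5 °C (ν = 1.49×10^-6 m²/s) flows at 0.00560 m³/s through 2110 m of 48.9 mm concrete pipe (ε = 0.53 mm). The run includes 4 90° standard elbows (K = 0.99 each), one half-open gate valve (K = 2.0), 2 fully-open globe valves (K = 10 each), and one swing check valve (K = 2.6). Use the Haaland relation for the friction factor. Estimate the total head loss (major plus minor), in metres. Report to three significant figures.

V = 4Q/(πD²) = 2.982 m/s; V²/2g = 0.4532 m
Re = 9.79×10^4, ε/D = 0.0108 → f = 0.03958 (Haaland)
Major: h_f = f(L/D)·V²/2g = 0.03958·43149·0.4532 = 773.9 m
Minor: ΣK = 28.6; h_m = ΣK·V²/2g = 12.94 m
Total H_L = 773.9 + 12.94 = 786.9 m

H_L ≈ 787 m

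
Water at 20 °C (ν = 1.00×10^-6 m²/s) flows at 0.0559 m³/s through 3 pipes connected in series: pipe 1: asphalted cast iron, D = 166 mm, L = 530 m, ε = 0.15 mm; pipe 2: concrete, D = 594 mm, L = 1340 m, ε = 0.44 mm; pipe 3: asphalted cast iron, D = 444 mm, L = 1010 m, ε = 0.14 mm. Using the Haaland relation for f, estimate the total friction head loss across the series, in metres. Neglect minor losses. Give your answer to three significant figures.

Pipe 1: V = 2.583 m/s, Re = 4.29×10^5, ε/D = 9.04×10^-4, f = 0.01985, h_1 = f(L/D)V²/2g = 21.55 m
Pipe 2: V = 0.2017 m/s, Re = 1.20×10^5, ε/D = 7.41×10^-4, f = 0.02065, h_2 = f(L/D)V²/2g = 0.09660 m
Pipe 3: V = 0.3610 m/s, Re = 1.60×10^5, ε/D = 3.15×10^-4, f = 0.01806, h_3 = f(L/D)V²/2g = 0.2729 m
Series → Q common, losses add: H = Σh = 21.92 m

H ≈ 21.9 m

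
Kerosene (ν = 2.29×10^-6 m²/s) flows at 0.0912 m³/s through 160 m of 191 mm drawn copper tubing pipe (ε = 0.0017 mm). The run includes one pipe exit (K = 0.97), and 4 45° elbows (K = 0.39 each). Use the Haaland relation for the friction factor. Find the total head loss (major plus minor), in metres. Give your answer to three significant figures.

V = 4Q/(πD²) = 3.183 m/s; V²/2g = 0.5164 m
Re = 2.65×10^5, ε/D = 8.90×10^-6 → f = 0.01474 (Haaland)
Major: h_f = f(L/D)·V²/2g = 0.01474·837.7·0.5164 = 6.377 m
Minor: ΣK = 2.53; h_m = ΣK·V²/2g = 1.306 m
Total H_L = 6.377 + 1.306 = 7.684 m

H_L ≈ 7.68 m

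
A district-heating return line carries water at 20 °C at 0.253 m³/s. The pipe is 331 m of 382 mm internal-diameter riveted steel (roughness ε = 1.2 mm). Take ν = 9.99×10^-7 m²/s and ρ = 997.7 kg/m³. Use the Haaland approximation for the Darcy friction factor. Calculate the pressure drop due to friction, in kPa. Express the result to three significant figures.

Δp ≈ 56.2 kPa

V = 4Q/(πD²) = 4·0.253/(π·0.382²) = 2.208 m/s
Re = VD/ν = 2.208·0.382/9.99×10^-7 = 8.44×10^5 → turbulent
ε/D = 1.2/382 = 0.00314
Haaland: f = 0.02670
h_f = f(L/D)V²/(2g) = 0.02670·(331/0.382)·2.208²/(2·9.81) = 5.746 m
Δp = ρg·h_f = 997.7·9.81·5.746 = 56.24 kPa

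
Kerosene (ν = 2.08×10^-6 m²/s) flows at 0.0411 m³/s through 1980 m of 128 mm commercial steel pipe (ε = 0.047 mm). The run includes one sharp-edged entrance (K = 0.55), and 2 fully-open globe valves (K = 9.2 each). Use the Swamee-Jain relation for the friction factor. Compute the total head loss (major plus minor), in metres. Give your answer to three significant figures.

V = 4Q/(πD²) = 3.194 m/s; V²/2g = 0.5200 m
Re = 1.97×10^5, ε/D = 3.67×10^-4 → f = 0.01823 (Swamee-Jain)
Major: h_f = f(L/D)·V²/2g = 0.01823·15469·0.5200 = 146.6 m
Minor: ΣK = 18.9; h_m = ΣK·V²/2g = 9.853 m
Total H_L = 146.6 + 9.853 = 156.5 m

H_L ≈ 156 m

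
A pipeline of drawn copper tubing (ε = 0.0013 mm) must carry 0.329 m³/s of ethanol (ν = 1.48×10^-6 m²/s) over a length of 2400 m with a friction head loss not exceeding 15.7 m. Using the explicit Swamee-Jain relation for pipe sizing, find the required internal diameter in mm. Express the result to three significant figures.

Swamee-Jain (Type III): D = 0.66·[ε^1.25·(LQ²/(gh_f))^4.75 + ν·Q^9.4·(L/(gh_f))^5.2]^0.04
LQ²/(gh_f) = 1.687; L/(gh_f) = 15.58
Term 1 = ε^1.25·(…)^4.75 = 5.26×10^-7; Term 2 = ν·Q^9.4·(…)^5.2 = 6.82×10^-5
D = 0.66·(5.26×10^-7 + 6.82×10^-5)^0.04 = 0.4498 m = 450 mm
Check: V = 2.07 m/s, Re = 6.29×10^5, f = 0.01262, h_f = 14.7 m ≈ 15.7 m ✓

D ≈ 450 mm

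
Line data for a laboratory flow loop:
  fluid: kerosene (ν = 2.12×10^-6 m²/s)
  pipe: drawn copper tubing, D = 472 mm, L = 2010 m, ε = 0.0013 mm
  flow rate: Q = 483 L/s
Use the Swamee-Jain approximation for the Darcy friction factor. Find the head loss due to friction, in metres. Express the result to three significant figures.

V = 4Q/(πD²) = 4·0.483/(π·0.472²) = 2.760 m/s
Re = VD/ν = 2.760·0.472/2.12×10^-6 = 6.15×10^5 → turbulent
ε/D = 0.0013/472 = 2.75×10^-6
Swamee-Jain: f = 0.01267
h_f = f(L/D)V²/(2g) = 0.01267·(2010/0.472)·2.760²/(2·9.81) = 20.96 m

h_f ≈ 21.0 m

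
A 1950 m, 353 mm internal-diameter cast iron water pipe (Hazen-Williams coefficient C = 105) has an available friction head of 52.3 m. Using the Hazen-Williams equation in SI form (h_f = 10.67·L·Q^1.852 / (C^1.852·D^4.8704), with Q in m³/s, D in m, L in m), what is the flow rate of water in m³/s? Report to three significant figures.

Rearranging: Q = [h_f·C^1.852·D^4.8704 / (10.67·L)]^(1/1.852)
Q = [52.3·105^1.852·0.353^4.8704 / (10.67·1950)]^0.540 = 0.2680 m³/s

Q ≈ 0.268 m³/s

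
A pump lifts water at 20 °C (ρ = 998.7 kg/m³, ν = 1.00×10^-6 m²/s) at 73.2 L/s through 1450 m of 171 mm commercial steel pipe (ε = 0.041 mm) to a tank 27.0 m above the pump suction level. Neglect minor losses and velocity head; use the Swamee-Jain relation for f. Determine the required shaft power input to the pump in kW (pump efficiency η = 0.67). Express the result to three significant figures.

V = 4Q/(πD²) = 3.187 m/s; Re = 5.45×10^5; ε/D = 2.40×10^-4; f = 0.01577
h_f = f(L/D)V²/2g = 69.23 m
Total head H = z + h_f = 27.0 + 69.23 = 96.23 m
P_hyd = ρgQH = 998.7·9.81·0.0732·96.23 = 69.01 kW
P_shaft = P_hyd/η = 69.01/0.67 = 103.0 kW

P_shaft ≈ 103 kW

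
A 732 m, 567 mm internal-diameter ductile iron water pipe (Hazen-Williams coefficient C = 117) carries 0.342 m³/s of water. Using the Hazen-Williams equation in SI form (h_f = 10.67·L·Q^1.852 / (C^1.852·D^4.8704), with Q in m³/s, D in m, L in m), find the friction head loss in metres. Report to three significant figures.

h_f ≈ 2.51 m

h_f = 10.67·732·0.342^1.852 / (117^1.852·0.567^4.8704) = 2.509 m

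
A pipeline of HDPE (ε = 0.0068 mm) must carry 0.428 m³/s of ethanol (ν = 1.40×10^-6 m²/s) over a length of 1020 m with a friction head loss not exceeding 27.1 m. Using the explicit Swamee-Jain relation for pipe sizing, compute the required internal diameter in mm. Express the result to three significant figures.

Swamee-Jain (Type III): D = 0.66·[ε^1.25·(LQ²/(gh_f))^4.75 + ν·Q^9.4·(L/(gh_f))^5.2]^0.04
LQ²/(gh_f) = 0.7028; L/(gh_f) = 3.837
Term 1 = ε^1.25·(…)^4.75 = 6.50×10^-8; Term 2 = ν·Q^9.4·(…)^5.2 = 5.23×10^-7
D = 0.66·(6.50×10^-8 + 5.23×10^-7)^0.04 = 0.3718 m = 372 mm
Check: V = 3.94 m/s, Re = 1.05×10^6, f = 0.01197, h_f = 26.0 m ≈ 27.1 m ✓

D ≈ 372 mm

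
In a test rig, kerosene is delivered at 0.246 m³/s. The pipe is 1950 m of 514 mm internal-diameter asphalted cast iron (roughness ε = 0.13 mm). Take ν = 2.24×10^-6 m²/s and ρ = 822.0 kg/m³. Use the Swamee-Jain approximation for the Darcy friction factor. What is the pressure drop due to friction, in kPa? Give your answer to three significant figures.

Δp ≈ 37.0 kPa

V = 4Q/(πD²) = 4·0.246/(π·0.514²) = 1.186 m/s
Re = VD/ν = 1.186·0.514/2.24×10^-6 = 2.72×10^5 → turbulent
ε/D = 0.13/514 = 2.53×10^-4
Swamee-Jain: f = 0.01689
h_f = f(L/D)V²/(2g) = 0.01689·(1950/0.514)·1.186²/(2·9.81) = 4.590 m
Δp = ρg·h_f = 822.0·9.81·4.590 = 37.01 kPa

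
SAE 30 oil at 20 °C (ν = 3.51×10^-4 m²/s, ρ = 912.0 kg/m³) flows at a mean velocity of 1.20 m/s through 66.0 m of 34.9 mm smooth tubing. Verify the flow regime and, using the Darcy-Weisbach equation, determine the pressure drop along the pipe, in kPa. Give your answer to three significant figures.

Δp ≈ 666 kPa

Re = VD/ν = 1.20·0.03490/3.51×10^-4 = 119 → laminar (Re < 2300)
f = 64/Re = 0.5364
h_f = f(L/D)V²/(2g) = 0.5364·(66.0/0.03490)·1.20²/(2·9.81) = 74.45 m
Δp = ρg·h_f = 912.0·9.81·74.45 = 666.1 kPa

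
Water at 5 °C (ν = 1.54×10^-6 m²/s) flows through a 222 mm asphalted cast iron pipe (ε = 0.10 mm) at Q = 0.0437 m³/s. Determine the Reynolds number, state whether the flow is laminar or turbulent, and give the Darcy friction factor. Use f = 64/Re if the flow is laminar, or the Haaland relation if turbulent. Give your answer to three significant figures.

Re ≈ 1.63×10^5; turbulent; f ≈ 0.0187

V = 4Q/(πD²) = 1.129 m/s
Re = VD/ν = 1.129·0.222/1.54×10^-6 = 1.63×10^5
Re > 4000 → turbulent; ε/D = 4.50×10^-4
Haaland: f = 0.01875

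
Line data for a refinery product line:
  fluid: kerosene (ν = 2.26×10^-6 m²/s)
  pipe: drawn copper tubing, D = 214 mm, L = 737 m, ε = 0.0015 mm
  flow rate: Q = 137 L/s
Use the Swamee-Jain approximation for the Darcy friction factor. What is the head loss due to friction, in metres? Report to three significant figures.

V = 4Q/(πD²) = 4·0.137/(π·0.214²) = 3.809 m/s
Re = VD/ν = 3.809·0.214/2.26×10^-6 = 3.61×10^5 → turbulent
ε/D = 0.0015/214 = 7.01×10^-6
Swamee-Jain: f = 0.01398
h_f = f(L/D)V²/(2g) = 0.01398·(737/0.214)·3.809²/(2·9.81) = 35.61 m

h_f ≈ 35.6 m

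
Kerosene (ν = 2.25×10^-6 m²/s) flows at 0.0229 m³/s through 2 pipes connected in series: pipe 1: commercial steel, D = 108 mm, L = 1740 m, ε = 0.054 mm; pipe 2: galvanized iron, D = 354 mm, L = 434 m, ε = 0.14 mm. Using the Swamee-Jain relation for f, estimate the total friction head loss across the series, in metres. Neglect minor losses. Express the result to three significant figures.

Pipe 1: V = 2.500 m/s, Re = 1.20×10^5, ε/D = 5.00×10^-4, f = 0.01996, h_1 = f(L/D)V²/2g = 102.4 m
Pipe 2: V = 0.2327 m/s, Re = 3.66×10^4, ε/D = 3.95×10^-4, f = 0.02359, h_2 = f(L/D)V²/2g = 0.07980 m
Series → Q common, losses add: H = Σh = 102.5 m

H ≈ 103 m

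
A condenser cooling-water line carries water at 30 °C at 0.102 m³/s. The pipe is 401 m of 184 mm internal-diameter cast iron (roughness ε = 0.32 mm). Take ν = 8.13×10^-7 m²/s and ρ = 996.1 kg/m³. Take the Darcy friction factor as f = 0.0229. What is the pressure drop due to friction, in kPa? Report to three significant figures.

V = 4Q/(πD²) = 4·0.102/(π·0.184²) = 3.836 m/s
h_f = f(L/D)V²/(2g) = 0.02290·(401/0.184)·3.836²/(2·9.81) = 37.43 m
Δp = ρg·h_f = 996.1·9.81·37.43 = 365.7 kPa

Δp ≈ 366 kPa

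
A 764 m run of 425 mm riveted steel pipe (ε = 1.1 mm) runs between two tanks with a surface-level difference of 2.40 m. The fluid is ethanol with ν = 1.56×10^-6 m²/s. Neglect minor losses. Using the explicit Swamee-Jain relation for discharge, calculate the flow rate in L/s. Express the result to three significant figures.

Q ≈ 143 L/s

Swamee-Jain (Type II): Q = -0.965·√(gD⁵h_f/L)·ln[ε/(3.7D) + √(3.17ν²L/(gD³h_f))]
√(gD⁵h_f/L) = √(9.81·0.425⁵·2.40/764) = 0.02067
ε/(3.7D) = 7.00×10^-4; √(3.17ν²L/(gD³h_f)) = 5.71×10^-5
Q = -0.965·0.02067·ln(7.566×10^-4) = 0.1434 m³/s
Check: V = 1.01 m/s, Re = 2.75×10^5, f = 0.02581, h_f = 2.42 m ≈ 2.40 m ✓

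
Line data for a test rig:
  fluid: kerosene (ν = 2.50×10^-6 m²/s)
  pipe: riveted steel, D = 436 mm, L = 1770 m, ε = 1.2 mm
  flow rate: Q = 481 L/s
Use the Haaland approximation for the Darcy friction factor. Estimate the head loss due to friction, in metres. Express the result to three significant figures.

V = 4Q/(πD²) = 4·0.481/(π·0.436²) = 3.222 m/s
Re = VD/ν = 3.222·0.436/2.50×10^-6 = 5.62×10^5 → turbulent
ε/D = 1.2/436 = 0.00275
Haaland: f = 0.02582
h_f = f(L/D)V²/(2g) = 0.02582·(1770/0.436)·3.222²/(2·9.81) = 55.46 m

h_f ≈ 55.5 m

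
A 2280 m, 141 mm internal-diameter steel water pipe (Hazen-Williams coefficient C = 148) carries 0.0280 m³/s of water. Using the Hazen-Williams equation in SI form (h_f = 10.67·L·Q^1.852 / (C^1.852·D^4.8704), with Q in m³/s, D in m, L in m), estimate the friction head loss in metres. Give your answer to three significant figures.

h_f = 10.67·2280·0.0280^1.852 / (148^1.852·0.141^4.8704) = 43.11 m

h_f ≈ 43.1 m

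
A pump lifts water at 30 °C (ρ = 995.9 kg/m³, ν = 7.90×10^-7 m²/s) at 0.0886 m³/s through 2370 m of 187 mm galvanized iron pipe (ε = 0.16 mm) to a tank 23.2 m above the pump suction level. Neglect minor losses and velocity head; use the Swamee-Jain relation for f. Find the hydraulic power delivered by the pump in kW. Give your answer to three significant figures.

V = 4Q/(πD²) = 3.226 m/s; Re = 7.64×10^5; ε/D = 8.56×10^-4; f = 0.01946
h_f = f(L/D)V²/2g = 130.8 m
Total head H = z + h_f = 23.2 + 130.8 = 154.0 m
P_hyd = ρgQH = 995.9·9.81·0.0886·154.0 = 133.3 kW

P_hyd ≈ 133 kW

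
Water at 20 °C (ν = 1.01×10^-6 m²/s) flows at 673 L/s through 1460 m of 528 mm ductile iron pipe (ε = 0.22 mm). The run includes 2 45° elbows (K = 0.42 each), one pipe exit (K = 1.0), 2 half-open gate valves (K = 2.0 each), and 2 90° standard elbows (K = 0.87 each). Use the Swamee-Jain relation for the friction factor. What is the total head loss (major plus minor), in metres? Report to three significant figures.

V = 4Q/(πD²) = 3.074 m/s; V²/2g = 0.4815 m
Re = 1.61×10^6, ε/D = 4.17×10^-4 → f = 0.01648 (Swamee-Jain)
Major: h_f = f(L/D)·V²/2g = 0.01648·2765·0.4815 = 21.95 m
Minor: ΣK = 7.58; h_m = ΣK·V²/2g = 3.650 m
Total H_L = 21.95 + 3.650 = 25.60 m

H_L ≈ 25.6 m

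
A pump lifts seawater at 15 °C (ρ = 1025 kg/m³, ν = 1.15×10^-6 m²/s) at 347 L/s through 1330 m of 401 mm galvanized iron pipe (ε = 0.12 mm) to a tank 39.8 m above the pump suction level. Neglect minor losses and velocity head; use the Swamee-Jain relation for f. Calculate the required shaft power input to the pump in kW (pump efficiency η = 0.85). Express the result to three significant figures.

P_shaft ≈ 246 kW

V = 4Q/(πD²) = 2.748 m/s; Re = 9.58×10^5; ε/D = 2.99×10^-4; f = 0.01578
h_f = f(L/D)V²/2g = 20.14 m
Total head H = z + h_f = 39.8 + 20.14 = 59.94 m
P_hyd = ρgQH = 1025·9.81·0.347·59.94 = 209.1 kW
P_shaft = P_hyd/η = 209.1/0.85 = 246.0 kW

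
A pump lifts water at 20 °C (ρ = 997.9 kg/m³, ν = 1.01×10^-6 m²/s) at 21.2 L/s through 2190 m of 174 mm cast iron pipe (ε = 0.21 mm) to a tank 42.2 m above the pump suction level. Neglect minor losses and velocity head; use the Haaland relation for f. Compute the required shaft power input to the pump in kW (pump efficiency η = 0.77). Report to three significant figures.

P_shaft ≈ 14.4 kW

V = 4Q/(πD²) = 0.8916 m/s; Re = 1.54×10^5; ε/D = 0.00121; f = 0.02200
h_f = f(L/D)V²/2g = 11.22 m
Total head H = z + h_f = 42.2 + 11.22 = 53.42 m
P_hyd = ρgQH = 997.9·9.81·0.0212·53.42 = 11.09 kW
P_shaft = P_hyd/η = 11.09/0.77 = 14.40 kW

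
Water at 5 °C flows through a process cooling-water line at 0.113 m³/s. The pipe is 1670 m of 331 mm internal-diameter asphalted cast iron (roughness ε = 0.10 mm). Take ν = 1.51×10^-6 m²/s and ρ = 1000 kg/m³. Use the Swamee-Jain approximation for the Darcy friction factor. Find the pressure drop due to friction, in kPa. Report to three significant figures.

Δp ≈ 74.6 kPa

V = 4Q/(πD²) = 4·0.113/(π·0.331²) = 1.313 m/s
Re = VD/ν = 1.313·0.331/1.51×10^-6 = 2.88×10^5 → turbulent
ε/D = 0.10/331 = 3.02×10^-4
Swamee-Jain: f = 0.01714
h_f = f(L/D)V²/(2g) = 0.01714·(1670/0.331)·1.313²/(2·9.81) = 7.602 m
Δp = ρg·h_f = 1000·9.81·7.602 = 74.57 kPa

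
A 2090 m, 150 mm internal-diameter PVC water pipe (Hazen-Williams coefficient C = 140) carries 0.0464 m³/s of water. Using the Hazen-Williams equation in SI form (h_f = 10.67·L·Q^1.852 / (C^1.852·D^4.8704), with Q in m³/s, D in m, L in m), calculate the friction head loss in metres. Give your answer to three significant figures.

h_f ≈ 82.6 m

h_f = 10.67·2090·0.0464^1.852 / (140^1.852·0.150^4.8704) = 82.57 m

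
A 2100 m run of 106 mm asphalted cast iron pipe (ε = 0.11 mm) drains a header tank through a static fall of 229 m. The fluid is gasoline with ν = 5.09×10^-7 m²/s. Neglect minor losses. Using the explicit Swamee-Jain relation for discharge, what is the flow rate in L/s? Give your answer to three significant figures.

Swamee-Jain (Type II): Q = -0.965·√(gD⁵h_f/L)·ln[ε/(3.7D) + √(3.17ν²L/(gD³h_f))]
√(gD⁵h_f/L) = √(9.81·0.106⁵·229/2100) = 0.003784
ε/(3.7D) = 2.80×10^-4; √(3.17ν²L/(gD³h_f)) = 2.54×10^-5
Q = -0.965·0.003784·ln(3.059×10^-4) = 0.02955 m³/s
Check: V = 3.35 m/s, Re = 6.97×10^5, f = 0.02034, h_f = 230 m ≈ 229 m ✓

Q ≈ 29.5 L/s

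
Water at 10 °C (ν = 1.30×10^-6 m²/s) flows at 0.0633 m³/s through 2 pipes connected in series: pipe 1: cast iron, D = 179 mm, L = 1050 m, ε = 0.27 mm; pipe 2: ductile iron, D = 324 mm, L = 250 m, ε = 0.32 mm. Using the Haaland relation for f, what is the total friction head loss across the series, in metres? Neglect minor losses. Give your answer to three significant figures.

Pipe 1: V = 2.515 m/s, Re = 3.46×10^5, ε/D = 0.00151, f = 0.02236, h_1 = f(L/D)V²/2g = 42.30 m
Pipe 2: V = 0.7678 m/s, Re = 1.91×10^5, ε/D = 9.88×10^-4, f = 0.02091, h_2 = f(L/D)V²/2g = 0.4848 m
Series → Q common, losses add: H = Σh = 42.79 m

H ≈ 42.8 m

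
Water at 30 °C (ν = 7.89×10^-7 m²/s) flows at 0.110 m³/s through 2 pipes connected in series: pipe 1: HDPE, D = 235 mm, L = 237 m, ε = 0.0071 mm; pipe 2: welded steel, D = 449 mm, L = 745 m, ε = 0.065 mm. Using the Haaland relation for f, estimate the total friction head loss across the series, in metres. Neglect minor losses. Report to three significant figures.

H ≈ 4.79 m

Pipe 1: V = 2.536 m/s, Re = 7.55×10^5, ε/D = 3.02×10^-5, f = 0.01263, h_1 = f(L/D)V²/2g = 4.175 m
Pipe 2: V = 0.6947 m/s, Re = 3.95×10^5, ε/D = 1.45×10^-4, f = 0.01511, h_2 = f(L/D)V²/2g = 0.6169 m
Series → Q common, losses add: H = Σh = 4.792 m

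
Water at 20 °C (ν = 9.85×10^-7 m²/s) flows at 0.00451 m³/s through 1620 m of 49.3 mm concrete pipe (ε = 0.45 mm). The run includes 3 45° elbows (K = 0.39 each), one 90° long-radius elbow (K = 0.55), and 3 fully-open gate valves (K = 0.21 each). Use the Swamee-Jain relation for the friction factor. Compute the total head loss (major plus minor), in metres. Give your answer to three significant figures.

H_L ≈ 351 m

V = 4Q/(πD²) = 2.363 m/s; V²/2g = 0.2845 m
Re = 1.18×10^5, ε/D = 0.00913 → f = 0.03752 (Swamee-Jain)
Major: h_f = f(L/D)·V²/2g = 0.03752·32860·0.2845 = 350.8 m
Minor: ΣK = 2.35; h_m = ΣK·V²/2g = 0.6686 m
Total H_L = 350.8 + 0.6686 = 351.5 m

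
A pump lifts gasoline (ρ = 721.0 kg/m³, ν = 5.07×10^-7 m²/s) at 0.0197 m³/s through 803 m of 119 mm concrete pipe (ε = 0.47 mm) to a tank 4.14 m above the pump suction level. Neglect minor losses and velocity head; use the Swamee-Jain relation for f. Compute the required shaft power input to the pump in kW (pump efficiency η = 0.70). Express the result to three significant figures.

V = 4Q/(πD²) = 1.771 m/s; Re = 4.16×10^5; ε/D = 0.00395; f = 0.02870
h_f = f(L/D)V²/2g = 30.96 m
Total head H = z + h_f = 4.14 + 30.96 = 35.10 m
P_hyd = ρgQH = 721.0·9.81·0.0197·35.10 = 4.891 kW
P_shaft = P_hyd/η = 4.891/0.70 = 6.988 kW

P_shaft ≈ 6.99 kW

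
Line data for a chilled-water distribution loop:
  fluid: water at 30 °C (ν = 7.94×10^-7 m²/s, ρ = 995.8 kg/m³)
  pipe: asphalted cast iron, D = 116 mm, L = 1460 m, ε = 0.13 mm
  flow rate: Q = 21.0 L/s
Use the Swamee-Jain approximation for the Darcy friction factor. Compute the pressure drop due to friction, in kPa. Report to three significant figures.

Δp ≈ 526 kPa

V = 4Q/(πD²) = 4·0.0210/(π·0.116²) = 1.987 m/s
Re = VD/ν = 1.987·0.116/7.94×10^-7 = 2.90×10^5 → turbulent
ε/D = 0.13/116 = 0.00112
Swamee-Jain: f = 0.02126
h_f = f(L/D)V²/(2g) = 0.02126·(1460/0.116)·1.987²/(2·9.81) = 53.86 m
Δp = ρg·h_f = 995.8·9.81·53.86 = 526.1 kPa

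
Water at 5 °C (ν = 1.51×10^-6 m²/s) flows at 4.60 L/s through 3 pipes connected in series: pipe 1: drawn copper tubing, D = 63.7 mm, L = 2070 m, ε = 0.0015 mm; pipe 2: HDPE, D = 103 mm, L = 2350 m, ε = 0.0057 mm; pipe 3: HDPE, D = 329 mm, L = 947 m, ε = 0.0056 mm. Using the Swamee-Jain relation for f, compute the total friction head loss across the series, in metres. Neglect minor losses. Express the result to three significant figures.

Pipe 1: V = 1.443 m/s, Re = 6.09×10^4, ε/D = 2.35×10^-5, f = 0.01998, h_1 = f(L/D)V²/2g = 68.94 m
Pipe 2: V = 0.5521 m/s, Re = 3.77×10^4, ε/D = 5.53×10^-5, f = 0.02235, h_2 = f(L/D)V²/2g = 7.920 m
Pipe 3: V = 0.05411 m/s, Re = 1.18×10^4, ε/D = 1.70×10^-5, f = 0.02965, h_3 = f(L/D)V²/2g = 0.01274 m
Series → Q common, losses add: H = Σh = 76.87 m

H ≈ 76.9 m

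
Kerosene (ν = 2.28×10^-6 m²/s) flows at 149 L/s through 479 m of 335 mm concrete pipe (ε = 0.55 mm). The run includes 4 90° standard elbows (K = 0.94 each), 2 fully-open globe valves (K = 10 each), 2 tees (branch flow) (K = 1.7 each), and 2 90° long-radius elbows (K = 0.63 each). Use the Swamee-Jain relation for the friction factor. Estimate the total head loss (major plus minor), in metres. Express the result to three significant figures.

V = 4Q/(πD²) = 1.690 m/s; V²/2g = 0.1457 m
Re = 2.48×10^5, ε/D = 0.00164 → f = 0.02323 (Swamee-Jain)
Major: h_f = f(L/D)·V²/2g = 0.02323·1430·0.1457 = 4.837 m
Minor: ΣK = 28.4; h_m = ΣK·V²/2g = 4.139 m
Total H_L = 4.837 + 4.139 = 8.976 m

H_L ≈ 8.98 m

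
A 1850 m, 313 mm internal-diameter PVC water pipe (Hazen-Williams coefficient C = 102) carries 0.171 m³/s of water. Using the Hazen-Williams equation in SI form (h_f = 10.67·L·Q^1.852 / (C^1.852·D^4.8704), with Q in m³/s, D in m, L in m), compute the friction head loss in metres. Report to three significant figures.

h_f = 10.67·1850·0.171^1.852 / (102^1.852·0.313^4.8704) = 40.91 m

h_f ≈ 40.9 m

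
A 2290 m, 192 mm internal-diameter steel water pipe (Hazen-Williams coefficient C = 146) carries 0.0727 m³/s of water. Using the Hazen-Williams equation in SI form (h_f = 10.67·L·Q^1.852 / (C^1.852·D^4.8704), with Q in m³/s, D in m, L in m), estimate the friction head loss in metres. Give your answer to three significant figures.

h_f = 10.67·2290·0.0727^1.852 / (146^1.852·0.192^4.8704) = 57.78 m

h_f ≈ 57.8 m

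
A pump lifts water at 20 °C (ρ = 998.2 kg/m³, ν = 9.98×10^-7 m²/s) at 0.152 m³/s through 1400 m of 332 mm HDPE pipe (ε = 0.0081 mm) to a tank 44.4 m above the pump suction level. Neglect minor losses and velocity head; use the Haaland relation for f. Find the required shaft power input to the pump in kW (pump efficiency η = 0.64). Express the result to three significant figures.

V = 4Q/(πD²) = 1.756 m/s; Re = 5.84×10^5; ε/D = 2.44×10^-5; f = 0.01303
h_f = f(L/D)V²/2g = 8.634 m
Total head H = z + h_f = 44.4 + 8.634 = 53.03 m
P_hyd = ρgQH = 998.2·9.81·0.152·53.03 = 78.94 kW
P_shaft = P_hyd/η = 78.94/0.64 = 123.3 kW

P_shaft ≈ 123 kW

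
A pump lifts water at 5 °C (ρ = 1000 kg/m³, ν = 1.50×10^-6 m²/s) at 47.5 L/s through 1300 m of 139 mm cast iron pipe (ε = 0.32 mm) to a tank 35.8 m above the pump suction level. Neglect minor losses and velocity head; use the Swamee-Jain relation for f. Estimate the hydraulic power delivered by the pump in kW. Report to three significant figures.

V = 4Q/(πD²) = 3.130 m/s; Re = 2.90×10^5; ε/D = 0.00230; f = 0.02504
h_f = f(L/D)V²/2g = 116.9 m
Total head H = z + h_f = 35.8 + 116.9 = 152.7 m
P_hyd = ρgQH = 1000·9.81·0.0475·152.7 = 71.17 kW

P_hyd ≈ 71.2 kW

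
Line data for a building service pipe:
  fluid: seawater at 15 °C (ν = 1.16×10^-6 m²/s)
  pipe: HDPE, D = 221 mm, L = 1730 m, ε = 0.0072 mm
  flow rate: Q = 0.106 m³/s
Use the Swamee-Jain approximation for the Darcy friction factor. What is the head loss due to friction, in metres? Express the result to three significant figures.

V = 4Q/(πD²) = 4·0.106/(π·0.221²) = 2.763 m/s
Re = VD/ν = 2.763·0.221/1.16×10^-6 = 5.26×10^5 → turbulent
ε/D = 0.0072/221 = 3.26×10^-5
Swamee-Jain: f = 0.01349
h_f = f(L/D)V²/(2g) = 0.01349·(1730/0.221)·2.763²/(2·9.81) = 41.09 m

h_f ≈ 41.1 m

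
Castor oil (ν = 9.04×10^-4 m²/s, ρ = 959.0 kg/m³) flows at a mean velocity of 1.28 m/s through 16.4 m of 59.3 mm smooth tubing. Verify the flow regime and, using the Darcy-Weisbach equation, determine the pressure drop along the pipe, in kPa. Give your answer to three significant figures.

Re = VD/ν = 1.28·0.05930/9.04×10^-4 = 84.0 → laminar (Re < 2300)
f = 64/Re = 0.7622
h_f = f(L/D)V²/(2g) = 0.7622·(16.4/0.05930)·1.28²/(2·9.81) = 17.60 m
Δp = ρg·h_f = 959.0·9.81·17.60 = 165.6 kPa

Δp ≈ 166 kPa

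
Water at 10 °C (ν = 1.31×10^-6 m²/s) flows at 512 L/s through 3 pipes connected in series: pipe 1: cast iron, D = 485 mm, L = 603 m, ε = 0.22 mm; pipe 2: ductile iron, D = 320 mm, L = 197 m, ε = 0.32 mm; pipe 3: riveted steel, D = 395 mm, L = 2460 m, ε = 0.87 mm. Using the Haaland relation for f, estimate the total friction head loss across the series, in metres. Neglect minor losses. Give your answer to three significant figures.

H ≈ 168 m

Pipe 1: V = 2.771 m/s, Re = 1.03×10^6, ε/D = 4.54×10^-4, f = 0.01683, h_1 = f(L/D)V²/2g = 8.193 m
Pipe 2: V = 6.366 m/s, Re = 1.56×10^6, ε/D = 0.00100, f = 0.01985, h_2 = f(L/D)V²/2g = 25.24 m
Pipe 3: V = 4.178 m/s, Re = 1.26×10^6, ε/D = 0.00220, f = 0.02420, h_3 = f(L/D)V²/2g = 134.1 m
Series → Q common, losses add: H = Σh = 167.5 m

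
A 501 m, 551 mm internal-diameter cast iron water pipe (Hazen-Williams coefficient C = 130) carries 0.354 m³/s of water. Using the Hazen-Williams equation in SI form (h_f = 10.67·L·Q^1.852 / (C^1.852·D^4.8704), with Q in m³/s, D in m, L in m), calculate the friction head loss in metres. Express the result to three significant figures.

h_f ≈ 1.73 m

h_f = 10.67·501·0.354^1.852 / (130^1.852·0.551^4.8704) = 1.732 m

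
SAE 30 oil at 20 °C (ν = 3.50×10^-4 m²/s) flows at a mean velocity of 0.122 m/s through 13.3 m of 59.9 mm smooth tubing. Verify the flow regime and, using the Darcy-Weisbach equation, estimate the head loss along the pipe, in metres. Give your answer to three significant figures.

Re = VD/ν = 0.122·0.05990/3.50×10^-4 = 20.9 → laminar (Re < 2300)
f = 64/Re = 3.065
h_f = f(L/D)V²/(2g) = 3.065·(13.3/0.05990)·0.122²/(2·9.81) = 0.5163 m

h_f ≈ 0.516 m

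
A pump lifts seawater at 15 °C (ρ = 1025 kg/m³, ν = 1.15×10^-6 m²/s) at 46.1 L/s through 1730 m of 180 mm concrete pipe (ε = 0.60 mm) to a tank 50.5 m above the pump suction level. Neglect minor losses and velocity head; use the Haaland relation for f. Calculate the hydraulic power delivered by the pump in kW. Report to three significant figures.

V = 4Q/(πD²) = 1.812 m/s; Re = 2.84×10^5; ε/D = 0.00333; f = 0.02741
h_f = f(L/D)V²/2g = 44.07 m
Total head H = z + h_f = 50.5 + 44.07 = 94.57 m
P_hyd = ρgQH = 1025·9.81·0.0461·94.57 = 43.84 kW

P_hyd ≈ 43.8 kW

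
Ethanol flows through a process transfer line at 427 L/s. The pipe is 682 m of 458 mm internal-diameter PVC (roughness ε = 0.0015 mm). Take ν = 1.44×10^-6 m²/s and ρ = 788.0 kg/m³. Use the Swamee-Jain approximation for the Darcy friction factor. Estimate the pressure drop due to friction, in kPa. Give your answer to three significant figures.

Δp ≈ 47.6 kPa

V = 4Q/(πD²) = 4·0.427/(π·0.458²) = 2.592 m/s
Re = VD/ν = 2.592·0.458/1.44×10^-6 = 8.24×10^5 → turbulent
ε/D = 0.0015/458 = 3.28×10^-6
Swamee-Jain: f = 0.01207
h_f = f(L/D)V²/(2g) = 0.01207·(682/0.458)·2.592²/(2·9.81) = 6.152 m
Δp = ρg·h_f = 788.0·9.81·6.152 = 47.56 kPa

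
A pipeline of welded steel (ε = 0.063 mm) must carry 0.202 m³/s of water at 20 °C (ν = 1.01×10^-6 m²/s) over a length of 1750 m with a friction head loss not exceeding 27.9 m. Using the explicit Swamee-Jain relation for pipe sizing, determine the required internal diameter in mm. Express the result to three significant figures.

Swamee-Jain (Type III): D = 0.66·[ε^1.25·(LQ²/(gh_f))^4.75 + ν·Q^9.4·(L/(gh_f))^5.2]^0.04
LQ²/(gh_f) = 0.2609; L/(gh_f) = 6.394
Term 1 = ε^1.25·(…)^4.75 = 9.49×10^-9; Term 2 = ν·Q^9.4·(…)^5.2 = 4.62×10^-9
D = 0.66·(9.49×10^-9 + 4.62×10^-9)^0.04 = 0.3203 m = 320 mm
Check: V = 2.51 m/s, Re = 7.95×10^5, f = 0.01494, h_f = 26.2 m ≈ 27.9 m ✓

D ≈ 320 mm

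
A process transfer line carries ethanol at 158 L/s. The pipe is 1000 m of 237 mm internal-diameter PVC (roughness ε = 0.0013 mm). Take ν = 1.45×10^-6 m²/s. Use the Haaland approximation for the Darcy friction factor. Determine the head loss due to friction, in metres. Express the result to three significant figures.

h_f ≈ 35.2 m

V = 4Q/(πD²) = 4·0.158/(π·0.237²) = 3.582 m/s
Re = VD/ν = 3.582·0.237/1.45×10^-6 = 5.85×10^5 → turbulent
ε/D = 0.0013/237 = 5.49×10^-6
Haaland: f = 0.01277
h_f = f(L/D)V²/(2g) = 0.01277·(1000/0.237)·3.582²/(2·9.81) = 35.23 m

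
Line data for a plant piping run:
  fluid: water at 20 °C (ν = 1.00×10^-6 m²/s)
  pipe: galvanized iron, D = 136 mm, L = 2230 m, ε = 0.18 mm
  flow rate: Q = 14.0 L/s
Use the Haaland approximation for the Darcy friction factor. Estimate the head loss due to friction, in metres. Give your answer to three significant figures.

h_f ≈ 17.6 m

V = 4Q/(πD²) = 4·0.0140/(π·0.136²) = 0.9637 m/s
Re = VD/ν = 0.9637·0.136/1.00×10^-6 = 1.31×10^5 → turbulent
ε/D = 0.18/136 = 0.00132
Haaland: f = 0.02261
h_f = f(L/D)V²/(2g) = 0.02261·(2230/0.136)·0.9637²/(2·9.81) = 17.55 m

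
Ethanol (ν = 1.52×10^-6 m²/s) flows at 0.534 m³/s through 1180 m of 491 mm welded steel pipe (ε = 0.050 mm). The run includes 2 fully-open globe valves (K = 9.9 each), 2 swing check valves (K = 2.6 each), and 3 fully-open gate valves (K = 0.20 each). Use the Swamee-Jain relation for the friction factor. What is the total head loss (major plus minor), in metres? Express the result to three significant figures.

H_L ≈ 23.7 m

V = 4Q/(πD²) = 2.820 m/s; V²/2g = 0.4054 m
Re = 9.11×10^5, ε/D = 1.02×10^-4 → f = 0.01364 (Swamee-Jain)
Major: h_f = f(L/D)·V²/2g = 0.01364·2403·0.4054 = 13.29 m
Minor: ΣK = 25.6; h_m = ΣK·V²/2g = 10.38 m
Total H_L = 13.29 + 10.38 = 23.67 m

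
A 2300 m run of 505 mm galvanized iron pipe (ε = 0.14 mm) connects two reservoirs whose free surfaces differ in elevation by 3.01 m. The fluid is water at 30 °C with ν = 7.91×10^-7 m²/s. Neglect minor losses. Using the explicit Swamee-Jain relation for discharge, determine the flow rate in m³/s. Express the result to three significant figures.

Q ≈ 0.181 m³/s

Swamee-Jain (Type II): Q = -0.965·√(gD⁵h_f/L)·ln[ε/(3.7D) + √(3.17ν²L/(gD³h_f))]
√(gD⁵h_f/L) = √(9.81·0.505⁵·3.01/2300) = 0.02053
ε/(3.7D) = 7.49×10^-5; √(3.17ν²L/(gD³h_f)) = 3.46×10^-5
Q = -0.965·0.02053·ln(1.096×10^-4) = 0.1807 m³/s
Check: V = 0.902 m/s, Re = 5.76×10^5, f = 0.01603, h_f = 3.03 m ≈ 3.01 m ✓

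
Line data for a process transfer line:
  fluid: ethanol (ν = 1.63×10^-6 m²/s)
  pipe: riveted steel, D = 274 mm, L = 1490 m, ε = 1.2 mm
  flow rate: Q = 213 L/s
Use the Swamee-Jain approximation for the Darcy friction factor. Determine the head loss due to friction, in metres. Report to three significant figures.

V = 4Q/(πD²) = 4·0.213/(π·0.274²) = 3.612 m/s
Re = VD/ν = 3.612·0.274/1.63×10^-6 = 6.07×10^5 → turbulent
ε/D = 1.2/274 = 0.00438
Swamee-Jain: f = 0.02944
h_f = f(L/D)V²/(2g) = 0.02944·(1490/0.274)·3.612²/(2·9.81) = 106.5 m

h_f ≈ 106 m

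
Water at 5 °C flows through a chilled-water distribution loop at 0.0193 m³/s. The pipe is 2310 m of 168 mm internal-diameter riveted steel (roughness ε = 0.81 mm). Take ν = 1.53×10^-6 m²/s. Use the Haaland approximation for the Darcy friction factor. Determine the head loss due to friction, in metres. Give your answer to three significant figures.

V = 4Q/(πD²) = 4·0.0193/(π·0.168²) = 0.8707 m/s
Re = VD/ν = 0.8707·0.168/1.53×10^-6 = 9.56×10^4 → turbulent
ε/D = 0.81/168 = 0.00482
Haaland: f = 0.03100
h_f = f(L/D)V²/(2g) = 0.03100·(2310/0.168)·0.8707²/(2·9.81) = 16.47 m

h_f ≈ 16.5 m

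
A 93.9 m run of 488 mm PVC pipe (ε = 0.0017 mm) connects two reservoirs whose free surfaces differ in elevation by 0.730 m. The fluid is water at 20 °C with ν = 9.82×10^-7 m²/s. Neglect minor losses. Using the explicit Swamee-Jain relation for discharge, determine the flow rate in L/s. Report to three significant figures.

Swamee-Jain (Type II): Q = -0.965·√(gD⁵h_f/L)·ln[ε/(3.7D) + √(3.17ν²L/(gD³h_f))]
√(gD⁵h_f/L) = √(9.81·0.488⁵·0.730/93.9) = 0.04594
ε/(3.7D) = 9.42×10^-7; √(3.17ν²L/(gD³h_f)) = 1.86×10^-5
Q = -0.965·0.04594·ln(1.951×10^-5) = 0.4808 m³/s
Check: V = 2.57 m/s, Re = 1.28×10^6, f = 0.01125, h_f = 0.729 m ≈ 0.730 m ✓

Q ≈ 481 L/s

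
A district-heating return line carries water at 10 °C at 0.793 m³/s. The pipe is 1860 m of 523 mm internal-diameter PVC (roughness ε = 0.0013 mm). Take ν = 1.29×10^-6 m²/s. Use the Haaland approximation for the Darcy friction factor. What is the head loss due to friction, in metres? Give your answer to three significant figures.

V = 4Q/(πD²) = 4·0.793/(π·0.523²) = 3.691 m/s
Re = VD/ν = 3.691·0.523/1.29×10^-6 = 1.50×10^6 → turbulent
ε/D = 0.0013/523 = 2.49×10^-6
Haaland: f = 0.01089
h_f = f(L/D)V²/(2g) = 0.01089·(1860/0.523)·3.691²/(2·9.81) = 26.90 m

h_f ≈ 26.9 m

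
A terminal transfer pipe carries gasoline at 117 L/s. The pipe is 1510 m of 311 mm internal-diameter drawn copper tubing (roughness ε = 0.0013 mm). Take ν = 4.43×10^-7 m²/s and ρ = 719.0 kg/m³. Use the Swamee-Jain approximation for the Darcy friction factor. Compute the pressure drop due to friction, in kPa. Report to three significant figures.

V = 4Q/(πD²) = 4·0.117/(π·0.311²) = 1.540 m/s
Re = VD/ν = 1.540·0.311/4.43×10^-7 = 1.08×10^6 → turbulent
ε/D = 0.0013/311 = 4.18×10^-6
Swamee-Jain: f = 0.01157
h_f = f(L/D)V²/(2g) = 0.01157·(1510/0.311)·1.540²/(2·9.81) = 6.790 m
Δp = ρg·h_f = 719.0·9.81·6.790 = 47.89 kPa

Δp ≈ 47.9 kPa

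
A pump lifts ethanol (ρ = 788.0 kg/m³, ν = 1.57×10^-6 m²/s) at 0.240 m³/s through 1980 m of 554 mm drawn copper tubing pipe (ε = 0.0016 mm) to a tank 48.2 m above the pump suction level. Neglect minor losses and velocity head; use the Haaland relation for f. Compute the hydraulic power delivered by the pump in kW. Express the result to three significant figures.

P_hyd ≈ 94.1 kW

V = 4Q/(πD²) = 0.9956 m/s; Re = 3.51×10^5; ε/D = 2.89×10^-6; f = 0.01395
h_f = f(L/D)V²/2g = 2.520 m
Total head H = z + h_f = 48.2 + 2.520 = 50.72 m
P_hyd = ρgQH = 788.0·9.81·0.240·50.72 = 94.10 kW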